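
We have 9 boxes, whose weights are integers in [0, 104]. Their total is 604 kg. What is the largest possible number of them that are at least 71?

Suppose k of them are at least 71. Those contribute at least 71 each and the other 9 − k at least 0 each.
So the total is at least 71k + 0(9 − k) = 0 + 71k. This must be ≤ 604, giving k ≤ 8.
k = 8 is achieved by 8 values at 71 and 1 at 0, total 568; add 36 to one value (staying below 71) to reach 604.

8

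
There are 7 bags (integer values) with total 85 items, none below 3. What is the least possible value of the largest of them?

13

The 7 values sum to 85, so their maximum is at least ⌈85/7⌉ = 13.
Achievable: 1 of them at 13 and 6 at 12 total 85.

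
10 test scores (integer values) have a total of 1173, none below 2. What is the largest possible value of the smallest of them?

117

The average is 1173/10 < 118, so some value is ≤ 117.
Taking 7 copies of 117 and 3 copies of 118 gives exactly 1173, so 117 is attained.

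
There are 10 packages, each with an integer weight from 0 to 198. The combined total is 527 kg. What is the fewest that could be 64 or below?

If only k of them are at most 64, the other 10 − k are at least 65, so the total is at least (10 − k)·65 + k·0.
This is ≤ 527, so (10 − k)·65 + 0k ≤ 527, which gives k ≥ 2.
Exactly 2 works: 2 values at 0 and 8 at 65 total 520; raise one of the low values by 7 (still ≤ 64) to hit 527.

2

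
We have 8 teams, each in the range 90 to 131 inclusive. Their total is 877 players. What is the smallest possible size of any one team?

90

Minimizing one value means maximizing the remaining 7.
The other 7 can take up 7 × 131 = 917 ≥ 877 − 90, so one team can sit at its floor of 90.
Achievable: one at 90 and the other 7 totalling 787, which fits since 7 × 90 ≤ 787 ≤ 7 × 131.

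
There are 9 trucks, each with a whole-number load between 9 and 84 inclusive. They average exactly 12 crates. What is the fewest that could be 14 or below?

The total is 9 × 12 = 108.
If only k of them are at most 14, the other 9 − k are at least 15, so the total is at least (9 − k)·15 + k·9.
This is ≤ 108, so (9 − k)·15 + 9k ≤ 108, which gives k ≥ 5.
Exactly 5 works: 5 values at 9 and 4 at 15 total 105; raise one of the low values by 3 (still ≤ 14) to hit 108.

5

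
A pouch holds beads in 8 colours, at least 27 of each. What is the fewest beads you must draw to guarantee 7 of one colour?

49

You could draw 6 of every colour without reaching 7 of any — 48 in all.
One more forces 7 of some colour, so 48 + 1 = 49.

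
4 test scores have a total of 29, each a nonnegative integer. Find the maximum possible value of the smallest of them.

7

The 4 values sum to 29, so their minimum is at most ⌊29/4⌋ = 7.
Taking 3 copies of 7 and 1 copy of 8 gives exactly 29, so 7 is attained.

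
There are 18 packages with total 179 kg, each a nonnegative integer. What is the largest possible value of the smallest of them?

The 18 values sum to 179, so their minimum is at most ⌊179/18⌋ = 9.
Equality holds with 1 value of 9 and 17 values of 10.

9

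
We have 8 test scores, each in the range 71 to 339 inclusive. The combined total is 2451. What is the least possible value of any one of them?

Minimizing one value means maximizing the remaining 7.
The other 7 contribute at most 7 × 339 = 2373, leaving at least 2451 − 2373 = 78.
Since 78 ≥ 71, this is achievable: one at 78 and 7 at 339.

78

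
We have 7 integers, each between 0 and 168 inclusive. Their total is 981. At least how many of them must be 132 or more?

Suppose at most 7 − j of them reach 132; then j values are ≤ 131 and the rest ≤ 168.
The total is then ≤ 131·j + 168·(7 − j) = 1176 − 37j. For this to be ≥ 981 we need j ≤ 5, so at least 7 − 5 = 2 must reach 132.
Exactly 2 works: 2 values at 168 and 5 at 131 total 991; lower one of the high values by 10 (still ≥ 132) to hit 981.

2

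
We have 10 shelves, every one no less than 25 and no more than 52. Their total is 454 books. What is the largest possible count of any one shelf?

52

To make one shelf as large as possible, make the other 9 as small as possible.
The other 9 contribute at least 9 × 25 = 225, leaving at most 454 − 225 = 229.
But each shelf is capped at 52, so the maximum is 52.
Achievable: one at 52 and the other 9 totalling 402, which fits since 9 × 25 ≤ 402 ≤ 9 × 52.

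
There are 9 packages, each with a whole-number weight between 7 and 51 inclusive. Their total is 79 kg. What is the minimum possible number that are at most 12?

7

Let j be the number exceeding 12. Then the total is ≥ 13·j + 7·(9 − j) = 63 + 6j.
So 6j ≤ 16 and j ≤ 2; hence at least 9 − 2 = 7 are ≤ 12.
Exactly 7 works: 7 values at 7 and 2 at 13 total 75; raise one of the low values by 4 (still ≤ 12) to hit 79.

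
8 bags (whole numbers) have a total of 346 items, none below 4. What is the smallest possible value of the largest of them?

The average is 346/8 > 43, so not all 8 can be 43 or less; the largest is ≥ 44.
Achievable: 2 of them at 44 and 6 at 43 total 346.

44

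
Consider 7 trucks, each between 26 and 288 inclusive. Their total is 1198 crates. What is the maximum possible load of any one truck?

288

To make one truck as large as possible, make the other 6 as small as possible.
The other 6 contribute at least 6 × 26 = 156, leaving at most 1198 − 156 = 1042.
But each truck is capped at 288, so the maximum is 288.
Achievable: one at 288 and the other 6 totalling 910, which fits since 6 × 26 ≤ 910 ≤ 6 × 288.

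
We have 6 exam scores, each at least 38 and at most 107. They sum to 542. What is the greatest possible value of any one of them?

107

Maximizing one value means minimizing the remaining 5.
The other 5 contribute at least 5 × 38 = 190, leaving at most 542 − 190 = 352.
But each score is capped at 107, so the maximum is 107.
Achievable: one at 107 and the other 5 totalling 435, which fits since 5 × 38 ≤ 435 ≤ 5 × 107.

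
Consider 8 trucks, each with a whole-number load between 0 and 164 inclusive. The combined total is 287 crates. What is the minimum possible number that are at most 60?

4

If only k of them are at most 60, the other 8 − k are at least 61, so the total is at least (8 − k)·61 + k·0.
This is ≤ 287, so (8 − k)·61 + 0k ≤ 287, which gives k ≥ 4.
Exactly 4 works: 4 values at 0 and 4 at 61 total 244; raise one of the low values by 43 (still ≤ 60) to hit 287.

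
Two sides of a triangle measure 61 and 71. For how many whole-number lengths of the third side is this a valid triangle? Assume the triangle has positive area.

121

The triangle inequality gives |61 − 71| < c < 61 + 71, i.e. 10 < c < 132.
So c can be any integer from 11 to 131: 121 values.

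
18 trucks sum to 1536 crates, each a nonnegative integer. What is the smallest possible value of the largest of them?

86

If every one of the 18 were at most 85, the total would be at most 18 × 85 = 1530 < 1536.
Achievable: 6 of them at 86 and 12 at 85 total 1536.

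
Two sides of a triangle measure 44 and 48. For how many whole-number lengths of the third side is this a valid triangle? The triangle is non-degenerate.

87

The triangle inequality gives |44 − 48| < c < 44 + 48, i.e. 4 < c < 92.
So c can be any integer from 5 to 91: 87 values.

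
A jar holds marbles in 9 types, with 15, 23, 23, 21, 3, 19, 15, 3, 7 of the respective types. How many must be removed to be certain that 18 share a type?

112

In the worst case you take as many as possible of each type without reaching 18: 15 + 17 + 17 + 17 + 3 + 17 + 15 + 3 + 7 = 111.
The next one must give 18 of some type, so 111 + 1 = 112.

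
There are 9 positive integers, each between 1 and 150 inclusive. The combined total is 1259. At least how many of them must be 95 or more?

8

Each value short of 95 is at most 94, costing at least 150 − 94 = 56 against the maximum total of 1350.
We can afford to lose at most 1350 − 1259 = 91, so at most ⌊91/56⌋ = 1 fall short, and at least 8 are ≥ 95.
Exactly 8 works: 8 values at 150 and 1 at 94 total 1294; lower one of the high values by 35 (still ≥ 95) to hit 1259.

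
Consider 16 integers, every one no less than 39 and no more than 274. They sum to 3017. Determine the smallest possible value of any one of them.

To make one integer as small as possible, make the other 15 as large as possible.
The other 15 can take up 15 × 274 = 4110 ≥ 3017 − 39, so one integer can sit at its floor of 39.
Achievable: one at 39 and the other 15 totalling 2978, which fits since 15 × 39 ≤ 2978 ≤ 15 × 274.

39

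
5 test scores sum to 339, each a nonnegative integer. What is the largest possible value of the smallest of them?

67

If every one of the 5 were at least 68, the total would be at least 5 × 68 = 340 > 339.
Achievable: 1 of them at 67 and 4 at 68 total 339.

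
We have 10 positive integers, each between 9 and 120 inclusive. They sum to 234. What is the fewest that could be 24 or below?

If only k of them are at most 24, the other 10 − k are at least 25, so the total is at least (10 − k)·25 + k·9.
This is ≤ 234, so (10 − k)·25 + 9k ≤ 234, which gives k ≥ 1.
Exactly 1 works: 1 value at 9 and 9 at 25 total 234.

1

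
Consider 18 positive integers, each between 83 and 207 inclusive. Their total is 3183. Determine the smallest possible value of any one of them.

To make one integer as small as possible, make the other 17 as large as possible.
The other 17 can take up 17 × 207 = 3519 ≥ 3183 − 83, so one integer can sit at its floor of 83.
Achievable: one at 83 and the other 17 totalling 3100, which fits since 17 × 83 ≤ 3100 ≤ 17 × 207.

83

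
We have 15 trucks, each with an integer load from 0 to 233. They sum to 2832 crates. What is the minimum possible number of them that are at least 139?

Suppose at most 15 − j of them reach 139; then j values are ≤ 138 and the rest ≤ 233.
The total is then ≤ 138·j + 233·(15 − j) = 3495 − 95j. For this to be ≥ 2832 we need j ≤ 6, so at least 15 − 6 = 9 must reach 139.
Exactly 9 works: 9 values at 233 and 6 at 138 total 2925; lower one of the high values by 93 (still ≥ 139) to hit 2832.

9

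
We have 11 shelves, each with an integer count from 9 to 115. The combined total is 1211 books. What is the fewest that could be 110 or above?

If only k of them are at least 110, the other 11 − k are at most 109, so the total is at most k·115 + (11 − k)·109.
This must reach 1211, so k·115 + (11 − k)·109 ≥ 1211, giving k ≥ 2.
Exactly 2 works: 2 values at 115 and 9 at 109 total 1211.

2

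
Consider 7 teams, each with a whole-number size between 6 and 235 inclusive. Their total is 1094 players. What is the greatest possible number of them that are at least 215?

5

With k values at 215 or above and the rest at least 6, the sum is at least 42 + 209k.
Since the sum is 1094, we need 209k ≤ 1052, i.e. k ≤ 5.
k = 5 is achieved by 5 values at 215 and 2 at 6, total 1087; add 7 to one value (staying below 215) to reach 1094.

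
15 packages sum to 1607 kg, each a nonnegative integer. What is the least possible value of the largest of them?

108

The average is 1607/15 > 107, so not all 15 can be 107 or less; the largest is ≥ 108.
Achievable: 2 of them at 108 and 13 at 107 total 1607.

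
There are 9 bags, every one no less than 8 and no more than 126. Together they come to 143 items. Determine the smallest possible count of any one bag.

Minimizing one value means maximizing the remaining 8.
The other 8 can take up 8 × 126 = 1008 ≥ 143 − 8, so one bag can sit at its floor of 8.
Achievable: one at 8 and the other 8 totalling 135, which fits since 8 × 8 ≤ 135 ≤ 8 × 126.

8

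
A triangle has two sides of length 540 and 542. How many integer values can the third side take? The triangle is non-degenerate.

1079

The triangle inequality gives |540 − 542| < c < 540 + 542, i.e. 2 < c < 1082.
So c can be any integer from 3 to 1081: 1079 values.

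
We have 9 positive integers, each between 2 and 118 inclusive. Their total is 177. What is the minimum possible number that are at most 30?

4

Let j be the number exceeding 30. Then the total is ≥ 31·j + 2·(9 − j) = 18 + 29j.
So 29j ≤ 159 and j ≤ 5; hence at least 9 − 5 = 4 are ≤ 30.
Exactly 4 works: 4 values at 2 and 5 at 31 total 163; raise one of the low values by 14 (still ≤ 30) to hit 177.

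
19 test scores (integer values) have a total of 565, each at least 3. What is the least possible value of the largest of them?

30

The 19 values sum to 565, so their maximum is at least ⌈565/19⌉ = 30.
Equality holds with 14 values of 30 and 5 values of 29.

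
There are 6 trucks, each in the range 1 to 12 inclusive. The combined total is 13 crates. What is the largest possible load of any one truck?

8

Maximizing one value means minimizing the remaining 5.
The other 5 contribute at least 5 × 1 = 5, leaving at most 13 − 5 = 8.
Since 8 ≤ 12, this is achievable: one at 8 and 5 at 1.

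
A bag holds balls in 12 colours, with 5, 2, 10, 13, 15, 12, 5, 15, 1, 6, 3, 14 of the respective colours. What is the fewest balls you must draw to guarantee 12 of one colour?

In the worst case you take as many as possible of each colour without reaching 12: 5 + 2 + 10 + 11 + 11 + 11 + 5 + 11 + 1 + 6 + 3 + 11 = 87.
The next one must give 12 of some colour, so 87 + 1 = 88.

88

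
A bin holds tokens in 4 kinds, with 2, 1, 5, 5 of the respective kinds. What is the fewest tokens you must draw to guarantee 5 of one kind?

In the worst case you take as many as possible of each kind without reaching 5: 2 + 1 + 4 + 4 = 11.
The next one must give 5 of some kind, so 11 + 1 = 12.

12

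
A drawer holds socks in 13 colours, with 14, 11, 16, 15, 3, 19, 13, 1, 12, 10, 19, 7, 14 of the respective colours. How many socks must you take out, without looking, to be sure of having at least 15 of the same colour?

In the worst case you take as many as possible of each colour without reaching 15: 14 + 11 + 14 + 14 + 3 + 14 + 13 + 1 + 12 + 10 + 14 + 7 + 14 = 141.
The next one must give 15 of some colour, so 141 + 1 = 142.

142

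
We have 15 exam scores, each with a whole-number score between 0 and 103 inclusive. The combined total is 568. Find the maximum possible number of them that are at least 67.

With k values at 67 or above and the rest at least 0, the sum is at least 0 + 67k.
Since the sum is 568, we need 67k ≤ 568, i.e. k ≤ 8.
k = 8 is achieved by 8 values at 67 and 7 at 0, total 536; add 32 to one value (staying below 67) to reach 568.

8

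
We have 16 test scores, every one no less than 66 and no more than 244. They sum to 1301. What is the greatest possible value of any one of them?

To make one score as large as possible, make the other 15 as small as possible.
The other 15 contribute at least 15 × 66 = 990, leaving at most 1301 − 990 = 311.
But each score is capped at 244, so the maximum is 244.
Achievable: one at 244 and the other 15 totalling 1057, which fits since 15 × 66 ≤ 1057 ≤ 15 × 244.

244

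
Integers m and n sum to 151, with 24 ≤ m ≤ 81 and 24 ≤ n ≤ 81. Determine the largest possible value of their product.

5700

For a fixed sum, the product mn is largest when m and n are as close as possible.
Taking m = 75 and n = 76 (both in [24, 81]) gives mn = 5700.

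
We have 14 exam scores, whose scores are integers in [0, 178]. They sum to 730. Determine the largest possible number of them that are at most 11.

10

Each value at 11 or below falls at least 178 − 11 = 167 short of the ceiling 178.
The ceiling total is 14 × 178 = 2492, and we need 730, so at most ⌊(2492 − 730)/167⌋ = 10 can be that low.
k = 10 is achieved by 10 values at 11 and 4 at 178, total 822; lower one of the 178's by 92 (still > 11) to reach 730.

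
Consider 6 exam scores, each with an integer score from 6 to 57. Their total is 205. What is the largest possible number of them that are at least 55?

Suppose k of them are at least 55. Those contribute at least 55 each and the other 6 − k at least 6 each.
So the total is at least 55k + 6(6 − k) = 36 + 49k. This must be ≤ 205, giving k ≤ 3.
k = 3 is achieved by 3 values at 55 and 3 at 6, total 183; add 22 to one value (staying below 55) to reach 205.

3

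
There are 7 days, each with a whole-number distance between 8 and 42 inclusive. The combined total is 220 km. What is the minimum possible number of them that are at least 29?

Each value short of 29 is at most 28, costing at least 42 − 28 = 14 against the maximum total of 294.
We can afford to lose at most 294 − 220 = 74, so at most ⌊74/14⌋ = 5 fall short, and at least 2 are ≥ 29.
Exactly 2 works: 2 values at 42 and 5 at 28 total 224; lower one of the high values by 4 (still ≥ 29) to hit 220.

2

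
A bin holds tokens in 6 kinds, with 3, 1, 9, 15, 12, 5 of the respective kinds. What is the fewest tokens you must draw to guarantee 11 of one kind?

In the worst case you take as many as possible of each kind without reaching 11: 3 + 1 + 9 + 10 + 10 + 5 = 38.
The next one must give 11 of some kind, so 38 + 1 = 39.

39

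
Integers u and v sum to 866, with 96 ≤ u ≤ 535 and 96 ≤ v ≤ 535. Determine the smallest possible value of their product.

177085

uv = u(866 − u) is concave in u, so over [331, 535] it is minimized at an endpoint.
The extreme feasible split is u = 331, v = 535, giving uv = 177085.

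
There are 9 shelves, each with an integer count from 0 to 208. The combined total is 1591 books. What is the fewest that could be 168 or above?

3

If only k of them are at least 168, the other 9 − k are at most 167, so the total is at most k·208 + (9 − k)·167.
This must reach 1591, so k·208 + (9 − k)·167 ≥ 1591, giving k ≥ 3.
Exactly 3 works: 3 values at 208 and 6 at 167 total 1626; lower one of the high values by 35 (still ≥ 168) to hit 1591.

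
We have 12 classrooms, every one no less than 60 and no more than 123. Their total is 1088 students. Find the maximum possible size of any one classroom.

To make one classroom as large as possible, make the other 11 as small as possible.
The other 11 contribute at least 11 × 60 = 660, leaving at most 1088 − 660 = 428.
But each classroom is capped at 123, so the maximum is 123.
Achievable: one at 123 and the other 11 totalling 965, which fits since 11 × 60 ≤ 965 ≤ 11 × 123.

123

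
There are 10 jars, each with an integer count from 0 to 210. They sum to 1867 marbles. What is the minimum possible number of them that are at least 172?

5

Each value short of 172 is at most 171, costing at least 210 − 171 = 39 against the maximum total of 2100.
We can afford to lose at most 2100 − 1867 = 233, so at most ⌊233/39⌋ = 5 fall short, and at least 5 are ≥ 172.
Exactly 5 works: 5 values at 210 and 5 at 171 total 1905; lower one of the high values by 38 (still ≥ 172) to hit 1867.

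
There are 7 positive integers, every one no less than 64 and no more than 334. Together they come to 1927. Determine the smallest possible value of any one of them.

To make one integer as small as possible, make the other 6 as large as possible.
The other 6 can take up 6 × 334 = 2004 ≥ 1927 − 64, so one integer can sit at its floor of 64.
Achievable: one at 64 and the other 6 totalling 1863, which fits since 6 × 64 ≤ 1863 ≤ 6 × 334.

64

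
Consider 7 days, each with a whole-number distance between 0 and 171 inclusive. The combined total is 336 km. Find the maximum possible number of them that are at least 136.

2

If k of the values are ≥ 136, the total is ≥ 136k + 0(7 − k).
Setting 136k + 0(7 − k) ≤ 336 gives 136k ≤ 336, so k ≤ 2.
k = 2 is achieved by 2 values at 136 and 5 at 0, total 272; add 64 to one value (staying below 136) to reach 336.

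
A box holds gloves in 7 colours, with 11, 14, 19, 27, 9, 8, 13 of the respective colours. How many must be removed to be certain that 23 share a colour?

97

In the worst case you take as many as possible of each colour without reaching 23: 11 + 14 + 19 + 22 + 9 + 8 + 13 = 96.
The next one must give 23 of some colour, so 96 + 1 = 97.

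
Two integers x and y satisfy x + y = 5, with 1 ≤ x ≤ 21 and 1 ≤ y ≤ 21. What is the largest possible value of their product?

xy = x(5 − x) is maximized when x is as near 5/2 as the bounds allow.
Taking x = 2 and y = 3 (both in [1, 21]) gives xy = 6.

6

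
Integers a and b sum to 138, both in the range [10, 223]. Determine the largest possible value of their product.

ab = a(138 − a) is maximized when a is as near 138/2 as the bounds allow.
Taking a = 69 and b = 69 (both in [10, 223]) gives ab = 4761.

4761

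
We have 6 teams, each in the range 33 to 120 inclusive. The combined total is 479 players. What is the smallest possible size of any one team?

33

Minimizing one value means maximizing the remaining 5.
The other 5 can take up 5 × 120 = 600 ≥ 479 − 33, so one team can sit at its floor of 33.
Achievable: one at 33 and the other 5 totalling 446, which fits since 5 × 33 ≤ 446 ≤ 5 × 120.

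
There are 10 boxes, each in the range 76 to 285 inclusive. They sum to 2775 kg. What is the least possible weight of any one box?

210

To make one box as small as possible, make the other 9 as large as possible.
The other 9 contribute at most 9 × 285 = 2565, leaving at least 2775 − 2565 = 210.
Since 210 ≥ 76, this is achievable: one at 210 and 9 at 285.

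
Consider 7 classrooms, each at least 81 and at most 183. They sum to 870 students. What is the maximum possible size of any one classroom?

183

Maximizing one value means minimizing the remaining 6.
The other 6 contribute at least 6 × 81 = 486, leaving at most 870 − 486 = 384.
But each classroom is capped at 183, so the maximum is 183.
Achievable: one at 183 and the other 6 totalling 687, which fits since 6 × 81 ≤ 687 ≤ 6 × 183.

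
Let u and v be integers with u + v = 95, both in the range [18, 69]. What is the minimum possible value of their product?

1794

uv = u(95 − u) is concave in u, so over [26, 69] it is minimized at an endpoint.
At the endpoint u = 26, v = 95 − 26 = 69, so uv = 26 × 69 = 1794.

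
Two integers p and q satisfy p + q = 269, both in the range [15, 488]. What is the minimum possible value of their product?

3810

For a fixed sum, pq is smallest when p and q are as far apart as possible.
At the endpoint p = 15, q = 269 − 15 = 254, so pq = 15 × 254 = 3810.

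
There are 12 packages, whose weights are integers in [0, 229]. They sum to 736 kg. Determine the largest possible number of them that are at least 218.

3

If k of the values are ≥ 218, the total is ≥ 218k + 0(12 − k).
Setting 218k + 0(12 − k) ≤ 736 gives 218k ≤ 736, so k ≤ 3.
k = 3 is achieved by 3 values at 218 and 9 at 0, total 654; add 82 to one value (staying below 218) to reach 736.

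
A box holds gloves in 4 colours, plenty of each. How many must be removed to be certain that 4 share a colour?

You could draw 3 of every colour without reaching 4 of any — 12 in all.
One more forces 4 of some colour, so 12 + 1 = 13.

13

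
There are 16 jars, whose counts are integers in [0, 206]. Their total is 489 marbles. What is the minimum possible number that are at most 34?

3

Each value above 34 is at least 35, contributing at least 35 − 0 = 35 above the floor 0.
The sum exceeds the floor total 0 by 489, so at most ⌊489/35⌋ = 13 exceed 34, and at least 3 are ≤ 34.
Exactly 3 works: 3 values at 0 and 13 at 35 total 455; raise one of the low values by 34 (still ≤ 34) to hit 489.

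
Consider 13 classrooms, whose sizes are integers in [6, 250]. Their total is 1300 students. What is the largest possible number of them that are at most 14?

8

Each value at 14 or below falls at least 250 − 14 = 236 short of the ceiling 250.
The ceiling total is 13 × 250 = 3250, and we need 1300, so at most ⌊(3250 − 1300)/236⌋ = 8 can be that low.
k = 8 is achieved by 8 values at 14 and 5 at 250, total 1362; lower one of the 250's by 62 (still > 14) to reach 1300.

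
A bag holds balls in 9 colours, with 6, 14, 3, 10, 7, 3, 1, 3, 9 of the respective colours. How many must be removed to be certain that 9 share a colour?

48

In the worst case you take as many as possible of each colour without reaching 9: 6 + 8 + 3 + 8 + 7 + 3 + 1 + 3 + 8 = 47.
The next one must give 9 of some colour, so 47 + 1 = 48.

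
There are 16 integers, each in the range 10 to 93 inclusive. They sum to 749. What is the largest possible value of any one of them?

Maximizing one value means minimizing the remaining 15.
The other 15 contribute at least 15 × 10 = 150, leaving at most 749 − 150 = 599.
But each integer is capped at 93, so the maximum is 93.
Achievable: one at 93 and the other 15 totalling 656, which fits since 15 × 10 ≤ 656 ≤ 15 × 93.

93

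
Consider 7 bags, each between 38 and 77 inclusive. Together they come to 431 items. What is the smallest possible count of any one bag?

38

To make one bag as small as possible, make the other 6 as large as possible.
The other 6 can take up 6 × 77 = 462 ≥ 431 − 38, so one bag can sit at its floor of 38.
Achievable: one at 38 and the other 6 totalling 393, which fits since 6 × 38 ≤ 393 ≤ 6 × 77.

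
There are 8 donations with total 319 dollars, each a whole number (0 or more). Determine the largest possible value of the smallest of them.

The 8 values sum to 319, so their minimum is at most ⌊319/8⌋ = 39.
Equality holds with 1 value of 39 and 7 values of 40.

39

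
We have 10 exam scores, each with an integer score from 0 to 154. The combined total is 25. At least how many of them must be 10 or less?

If only k of them are at most 10, the other 10 − k are at least 11, so the total is at least (10 − k)·11 + k·0.
This is ≤ 25, so (10 − k)·11 + 0k ≤ 25, which gives k ≥ 8.
Exactly 8 works: 8 values at 0 and 2 at 11 total 22; raise one of the low values by 3 (still ≤ 10) to hit 25.

8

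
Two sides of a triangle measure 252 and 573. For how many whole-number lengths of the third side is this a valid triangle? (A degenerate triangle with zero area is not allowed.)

The triangle inequality gives |252 − 573| < c < 252 + 573, i.e. 321 < c < 825.
So c can be any integer from 322 to 824: 503 values.

503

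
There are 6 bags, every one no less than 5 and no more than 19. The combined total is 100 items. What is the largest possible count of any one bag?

Maximizing one value means minimizing the remaining 5.
The other 5 contribute at least 5 × 5 = 25, leaving at most 100 − 25 = 75.
But each bag is capped at 19, so the maximum is 19.
Achievable: one at 19 and the other 5 totalling 81, which fits since 5 × 5 ≤ 81 ≤ 5 × 19.

19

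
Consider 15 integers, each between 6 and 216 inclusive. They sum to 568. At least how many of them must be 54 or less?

Each value above 54 is at least 55, contributing at least 55 − 6 = 49 above the floor 6.
The sum exceeds the floor total 90 by 478, so at most ⌊478/49⌋ = 9 exceed 54, and at least 6 are ≤ 54.
Exactly 6 works: 6 values at 6 and 9 at 55 total 531; raise one of the low values by 37 (still ≤ 54) to hit 568.

6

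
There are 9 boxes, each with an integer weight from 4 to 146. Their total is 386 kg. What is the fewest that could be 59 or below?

Let j be the number exceeding 59. Then the total is ≥ 60·j + 4·(9 − j) = 36 + 56j.
So 56j ≤ 350 and j ≤ 6; hence at least 9 − 6 = 3 are ≤ 59.
Exactly 3 works: 3 values at 4 and 6 at 60 total 372; raise one of the low values by 14 (still ≤ 59) to hit 386.

3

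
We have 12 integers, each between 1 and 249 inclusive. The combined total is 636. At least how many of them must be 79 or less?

Each value above 79 is at least 80, contributing at least 80 − 1 = 79 above the floor 1.
The sum exceeds the floor total 12 by 624, so at most ⌊624/79⌋ = 7 exceed 79, and at least 5 are ≤ 79.
Exactly 5 works: 5 values at 1 and 7 at 80 total 565; raise one of the low values by 71 (still ≤ 79) to hit 636.

5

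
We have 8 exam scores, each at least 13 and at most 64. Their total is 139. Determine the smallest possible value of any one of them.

To make one score as small as possible, make the other 7 as large as possible.
The other 7 can take up 7 × 64 = 448 ≥ 139 − 13, so one score can sit at its floor of 13.
Achievable: one at 13 and the other 7 totalling 126, which fits since 7 × 13 ≤ 126 ≤ 7 × 64.

13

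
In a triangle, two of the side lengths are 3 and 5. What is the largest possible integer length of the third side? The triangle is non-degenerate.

The third side must be less than 3 + 5 = 8.
The largest integer below 8 is 7.

7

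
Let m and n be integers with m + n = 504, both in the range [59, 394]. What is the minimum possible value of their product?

43340

For a fixed sum, mn is smallest when m and n are as far apart as possible.
The extreme feasible split is m = 110, n = 394, giving mn = 43340.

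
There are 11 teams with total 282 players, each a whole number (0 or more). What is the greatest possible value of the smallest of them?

The 11 values sum to 282, so their minimum is at most ⌊282/11⌋ = 25.
Equality holds with 4 values of 25 and 7 values of 26.

25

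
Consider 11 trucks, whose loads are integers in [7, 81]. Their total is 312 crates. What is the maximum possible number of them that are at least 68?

3

If k of the values are ≥ 68, the total is ≥ 68k + 7(11 − k).
Setting 68k + 7(11 − k) ≤ 312 gives 61k ≤ 235, so k ≤ 3.
k = 3 is achieved by 3 values at 68 and 8 at 7, total 260; add 52 to one value (staying below 68) to reach 312.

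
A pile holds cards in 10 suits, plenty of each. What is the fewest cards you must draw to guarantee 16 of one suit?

151

In the worst case you draw 15 of each of the 10 suits: 10 × 15 = 150.
One more forces 16 of some suit, so 150 + 1 = 151.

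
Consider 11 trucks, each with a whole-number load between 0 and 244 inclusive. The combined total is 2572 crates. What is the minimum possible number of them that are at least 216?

Each value short of 216 is at most 215, costing at least 244 − 215 = 29 against the maximum total of 2684.
We can afford to lose at most 2684 − 2572 = 112, so at most ⌊112/29⌋ = 3 fall short, and at least 8 are ≥ 216.
Exactly 8 works: 8 values at 244 and 3 at 215 total 2597; lower one of the high values by 25 (still ≥ 216) to hit 2572.

8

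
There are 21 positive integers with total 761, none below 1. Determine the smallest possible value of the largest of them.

The 21 values sum to 761, so their maximum is at least ⌈761/21⌉ = 37.
Equality holds with 5 values of 37 and 16 values of 36.

37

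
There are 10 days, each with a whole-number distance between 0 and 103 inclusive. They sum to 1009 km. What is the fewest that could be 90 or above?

Each value short of 90 is at most 89, costing at least 103 − 89 = 14 against the maximum total of 1030.
We can afford to lose at most 1030 − 1009 = 21, so at most ⌊21/14⌋ = 1 fall short, and at least 9 are ≥ 90.
Exactly 9 works: 9 values at 103 and 1 at 89 total 1016; lower one of the high values by 7 (still ≥ 90) to hit 1009.

9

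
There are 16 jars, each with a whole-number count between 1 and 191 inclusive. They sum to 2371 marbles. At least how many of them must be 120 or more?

Suppose at most 16 − j of them reach 120; then j values are ≤ 119 and the rest ≤ 191.
The total is then ≤ 119·j + 191·(16 − j) = 3056 − 72j. For this to be ≥ 2371 we need j ≤ 9, so at least 16 − 9 = 7 must reach 120.
Exactly 7 works: 7 values at 191 and 9 at 119 total 2408; lower one of the high values by 37 (still ≥ 120) to hit 2371.

7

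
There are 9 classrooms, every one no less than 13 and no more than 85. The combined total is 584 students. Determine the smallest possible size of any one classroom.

13

To make one classroom as small as possible, make the other 8 as large as possible.
The other 8 can take up 8 × 85 = 680 ≥ 584 − 13, so one classroom can sit at its floor of 13.
Achievable: one at 13 and the other 8 totalling 571, which fits since 8 × 13 ≤ 571 ≤ 8 × 85.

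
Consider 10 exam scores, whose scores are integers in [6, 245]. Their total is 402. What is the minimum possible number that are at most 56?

If only k of them are at most 56, the other 10 − k are at least 57, so the total is at least (10 − k)·57 + k·6.
This is ≤ 402, so (10 − k)·57 + 6k ≤ 402, which gives k ≥ 4.
Exactly 4 works: 4 values at 6 and 6 at 57 total 366; raise one of the low values by 36 (still ≤ 56) to hit 402.

4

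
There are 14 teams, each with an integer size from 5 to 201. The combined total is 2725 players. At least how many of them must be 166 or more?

Suppose at most 14 − j of them reach 166; then j values are ≤ 165 and the rest ≤ 201.
The total is then ≤ 165·j + 201·(14 − j) = 2814 − 36j. For this to be ≥ 2725 we need j ≤ 2, so at least 14 − 2 = 12 must reach 166.
Exactly 12 works: 12 values at 201 and 2 at 165 total 2742; lower one of the high values by 17 (still ≥ 166) to hit 2725.

12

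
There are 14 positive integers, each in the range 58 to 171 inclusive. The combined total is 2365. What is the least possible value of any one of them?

To make one integer as small as possible, make the other 13 as large as possible.
The other 13 contribute at most 13 × 171 = 2223, leaving at least 2365 − 2223 = 142.
Since 142 ≥ 58, this is achievable: one at 142 and 13 at 171.

142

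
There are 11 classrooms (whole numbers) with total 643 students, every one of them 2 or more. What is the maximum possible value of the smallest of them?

The 11 values sum to 643, so their minimum is at most ⌊643/11⌋ = 58.
Equality holds with 6 values of 58 and 5 values of 59.

58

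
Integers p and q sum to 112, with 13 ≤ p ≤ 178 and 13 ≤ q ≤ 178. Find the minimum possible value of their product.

1287

pq = p(112 − p) is concave in p, so over [13, 99] it is minimized at an endpoint.
At the endpoint p = 13, q = 112 − 13 = 99, so pq = 13 × 99 = 1287.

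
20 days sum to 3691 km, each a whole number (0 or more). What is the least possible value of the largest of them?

The average is 3691/20 > 184, so not all 20 can be 184 or less; the largest is ≥ 185.
Equality holds with 11 values of 185 and 9 values of 184.

185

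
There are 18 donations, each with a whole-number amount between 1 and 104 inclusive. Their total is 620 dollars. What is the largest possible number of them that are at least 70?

8

With k values at 70 or above and the rest at least 1, the sum is at least 18 + 69k.
Since the sum is 620, we need 69k ≤ 602, i.e. k ≤ 8.
k = 8 is achieved by 8 values at 70 and 10 at 1, total 570; add 50 to one value (staying below 70) to reach 620.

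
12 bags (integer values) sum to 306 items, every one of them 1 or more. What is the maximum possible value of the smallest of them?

The 12 values sum to 306, so their minimum is at most ⌊306/12⌋ = 25.
Equality holds with 6 values of 25 and 6 values of 26.

25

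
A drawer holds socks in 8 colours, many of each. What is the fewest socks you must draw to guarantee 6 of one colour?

41

In the worst case you draw 5 of each of the 8 colours: 8 × 5 = 40.
One more forces 6 of some colour, so 40 + 1 = 41.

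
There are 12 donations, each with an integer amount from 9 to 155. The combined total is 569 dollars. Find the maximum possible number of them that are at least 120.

4

With k values at 120 or above and the rest at least 9, the sum is at least 108 + 111k.
Since the sum is 569, we need 111k ≤ 461, i.e. k ≤ 4.
k = 4 is achieved by 4 values at 120 and 8 at 9, total 552; add 17 to one value (staying below 120) to reach 569.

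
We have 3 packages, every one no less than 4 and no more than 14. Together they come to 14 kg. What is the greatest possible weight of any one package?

6

To make one package as large as possible, make the other 2 as small as possible.
The other 2 contribute at least 2 × 4 = 8, leaving at most 14 − 8 = 6.
Since 6 ≤ 14, this is achievable: one at 6 and 2 at 4.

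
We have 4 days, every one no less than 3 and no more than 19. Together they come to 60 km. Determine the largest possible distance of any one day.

Maximizing one value means minimizing the remaining 3.
The other 3 contribute at least 3 × 3 = 9, leaving at most 60 − 9 = 51.
But each day is capped at 19, so the maximum is 19.
Achievable: one at 19 and the other 3 totalling 41, which fits since 3 × 3 ≤ 41 ≤ 3 × 19.

19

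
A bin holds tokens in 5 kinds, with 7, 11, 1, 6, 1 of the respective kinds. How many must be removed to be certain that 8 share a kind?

23

In the worst case you take as many as possible of each kind without reaching 8: 7 + 7 + 1 + 6 + 1 = 22.
The next one must give 8 of some kind, so 22 + 1 = 23.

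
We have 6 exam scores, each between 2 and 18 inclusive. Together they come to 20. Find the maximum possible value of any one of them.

10

To make one score as large as possible, make the other 5 as small as possible.
The other 5 contribute at least 5 × 2 = 10, leaving at most 20 − 10 = 10.
Since 10 ≤ 18, this is achievable: one at 10 and 5 at 2.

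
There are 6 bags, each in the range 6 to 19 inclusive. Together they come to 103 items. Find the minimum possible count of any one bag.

To make one bag as small as possible, make the other 5 as large as possible.
The other 5 contribute at most 5 × 19 = 95, leaving at least 103 − 95 = 8.
Since 8 ≥ 6, this is achievable: one at 8 and 5 at 19.

8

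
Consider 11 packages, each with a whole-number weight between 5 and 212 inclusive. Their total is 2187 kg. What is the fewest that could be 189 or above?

If only k of them are at least 189, the other 11 − k are at most 188, so the total is at most k·212 + (11 − k)·188.
This must reach 2187, so k·212 + (11 − k)·188 ≥ 2187, giving k ≥ 5.
Exactly 5 works: 5 values at 212 and 6 at 188 total 2188; lower one of the high values by 1 (still ≥ 189) to hit 2187.

5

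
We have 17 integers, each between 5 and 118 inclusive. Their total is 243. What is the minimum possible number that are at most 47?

14

Let j be the number exceeding 47. Then the total is ≥ 48·j + 5·(17 − j) = 85 + 43j.
So 43j ≤ 158 and j ≤ 3; hence at least 17 − 3 = 14 are ≤ 47.
Exactly 14 works: 14 values at 5 and 3 at 48 total 214; raise one of the low values by 29 (still ≤ 47) to hit 243.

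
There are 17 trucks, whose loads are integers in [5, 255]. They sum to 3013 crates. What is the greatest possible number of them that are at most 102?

Each value at 102 or below falls at least 255 − 102 = 153 short of the ceiling 255.
The ceiling total is 17 × 255 = 4335, and we need 3013, so at most ⌊(4335 − 3013)/153⌋ = 8 can be that low.
k = 8 is achieved by 8 values at 102 and 9 at 255, total 3111; lower one of the 255's by 98 (still > 102) to reach 3013.

8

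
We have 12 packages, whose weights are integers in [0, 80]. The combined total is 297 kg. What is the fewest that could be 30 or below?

Each value above 30 is at least 31, contributing at least 31 − 0 = 31 above the floor 0.
The sum exceeds the floor total 0 by 297, so at most ⌊297/31⌋ = 9 exceed 30, and at least 3 are ≤ 30.
Exactly 3 works: 3 values at 0 and 9 at 31 total 279; raise one of the low values by 18 (still ≤ 30) to hit 297.

3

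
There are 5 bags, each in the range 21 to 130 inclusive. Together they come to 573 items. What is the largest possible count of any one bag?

130

Maximizing one value means minimizing the remaining 4.
The other 4 contribute at least 4 × 21 = 84, leaving at most 573 − 84 = 489.
But each bag is capped at 130, so the maximum is 130.
Achievable: one at 130 and the other 4 totalling 443, which fits since 4 × 21 ≤ 443 ≤ 4 × 130.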